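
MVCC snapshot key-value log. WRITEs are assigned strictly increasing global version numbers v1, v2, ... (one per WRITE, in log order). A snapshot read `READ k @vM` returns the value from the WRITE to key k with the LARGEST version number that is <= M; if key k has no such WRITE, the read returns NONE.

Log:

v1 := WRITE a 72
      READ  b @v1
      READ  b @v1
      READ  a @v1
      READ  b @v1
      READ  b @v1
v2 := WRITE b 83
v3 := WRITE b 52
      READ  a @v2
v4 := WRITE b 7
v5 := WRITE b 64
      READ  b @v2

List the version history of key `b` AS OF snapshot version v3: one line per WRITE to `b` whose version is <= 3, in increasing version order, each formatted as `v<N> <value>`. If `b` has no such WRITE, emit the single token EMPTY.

Scan writes for key=b with version <= 3:
  v1 WRITE a 72 -> skip
  v2 WRITE b 83 -> keep
  v3 WRITE b 52 -> keep
  v4 WRITE b 7 -> drop (> snap)
  v5 WRITE b 64 -> drop (> snap)
Collected: [(2, 83), (3, 52)]

Answer: v2 83
v3 52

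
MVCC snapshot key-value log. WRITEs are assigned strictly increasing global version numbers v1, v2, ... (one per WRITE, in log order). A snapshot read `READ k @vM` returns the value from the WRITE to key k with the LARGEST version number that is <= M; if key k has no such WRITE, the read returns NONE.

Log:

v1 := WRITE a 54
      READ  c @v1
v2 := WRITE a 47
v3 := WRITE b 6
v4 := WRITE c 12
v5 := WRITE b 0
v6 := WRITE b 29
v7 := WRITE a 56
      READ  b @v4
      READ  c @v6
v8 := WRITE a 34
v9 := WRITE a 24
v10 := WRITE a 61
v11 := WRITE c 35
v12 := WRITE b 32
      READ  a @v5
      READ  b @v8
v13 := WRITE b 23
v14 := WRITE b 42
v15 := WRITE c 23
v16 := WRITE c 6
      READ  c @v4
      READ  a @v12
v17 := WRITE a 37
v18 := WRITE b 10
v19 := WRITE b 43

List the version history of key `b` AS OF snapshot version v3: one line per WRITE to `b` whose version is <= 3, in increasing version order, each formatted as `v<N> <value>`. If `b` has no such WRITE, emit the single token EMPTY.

Answer: v3 6

Derivation:
Scan writes for key=b with version <= 3:
  v1 WRITE a 54 -> skip
  v2 WRITE a 47 -> skip
  v3 WRITE b 6 -> keep
  v4 WRITE c 12 -> skip
  v5 WRITE b 0 -> drop (> snap)
  v6 WRITE b 29 -> drop (> snap)
  v7 WRITE a 56 -> skip
  v8 WRITE a 34 -> skip
  v9 WRITE a 24 -> skip
  v10 WRITE a 61 -> skip
  v11 WRITE c 35 -> skip
  v12 WRITE b 32 -> drop (> snap)
  v13 WRITE b 23 -> drop (> snap)
  v14 WRITE b 42 -> drop (> snap)
  v15 WRITE c 23 -> skip
  v16 WRITE c 6 -> skip
  v17 WRITE a 37 -> skip
  v18 WRITE b 10 -> drop (> snap)
  v19 WRITE b 43 -> drop (> snap)
Collected: [(3, 6)]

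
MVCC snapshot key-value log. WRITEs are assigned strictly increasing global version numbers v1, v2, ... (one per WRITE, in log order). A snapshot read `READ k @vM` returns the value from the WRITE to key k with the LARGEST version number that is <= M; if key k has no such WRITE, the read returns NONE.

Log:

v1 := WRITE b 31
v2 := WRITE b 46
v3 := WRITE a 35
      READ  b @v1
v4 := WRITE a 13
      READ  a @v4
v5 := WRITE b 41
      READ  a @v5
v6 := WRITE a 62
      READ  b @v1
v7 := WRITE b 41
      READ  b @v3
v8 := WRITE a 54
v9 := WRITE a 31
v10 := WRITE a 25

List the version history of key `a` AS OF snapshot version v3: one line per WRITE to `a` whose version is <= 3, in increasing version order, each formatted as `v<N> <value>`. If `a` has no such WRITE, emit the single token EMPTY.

Scan writes for key=a with version <= 3:
  v1 WRITE b 31 -> skip
  v2 WRITE b 46 -> skip
  v3 WRITE a 35 -> keep
  v4 WRITE a 13 -> drop (> snap)
  v5 WRITE b 41 -> skip
  v6 WRITE a 62 -> drop (> snap)
  v7 WRITE b 41 -> skip
  v8 WRITE a 54 -> drop (> snap)
  v9 WRITE a 31 -> drop (> snap)
  v10 WRITE a 25 -> drop (> snap)
Collected: [(3, 35)]

Answer: v3 35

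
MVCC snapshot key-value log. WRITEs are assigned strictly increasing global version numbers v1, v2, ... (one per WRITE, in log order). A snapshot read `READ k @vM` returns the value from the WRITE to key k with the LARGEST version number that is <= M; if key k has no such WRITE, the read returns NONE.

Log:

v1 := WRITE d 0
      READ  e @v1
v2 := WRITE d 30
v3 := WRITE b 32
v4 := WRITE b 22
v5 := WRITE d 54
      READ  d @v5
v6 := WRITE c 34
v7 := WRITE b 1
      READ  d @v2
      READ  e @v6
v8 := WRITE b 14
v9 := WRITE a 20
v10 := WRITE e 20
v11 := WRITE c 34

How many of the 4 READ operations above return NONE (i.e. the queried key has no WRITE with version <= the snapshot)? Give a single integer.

v1: WRITE d=0  (d history now [(1, 0)])
READ e @v1: history=[] -> no version <= 1 -> NONE
v2: WRITE d=30  (d history now [(1, 0), (2, 30)])
v3: WRITE b=32  (b history now [(3, 32)])
v4: WRITE b=22  (b history now [(3, 32), (4, 22)])
v5: WRITE d=54  (d history now [(1, 0), (2, 30), (5, 54)])
READ d @v5: history=[(1, 0), (2, 30), (5, 54)] -> pick v5 -> 54
v6: WRITE c=34  (c history now [(6, 34)])
v7: WRITE b=1  (b history now [(3, 32), (4, 22), (7, 1)])
READ d @v2: history=[(1, 0), (2, 30), (5, 54)] -> pick v2 -> 30
READ e @v6: history=[] -> no version <= 6 -> NONE
v8: WRITE b=14  (b history now [(3, 32), (4, 22), (7, 1), (8, 14)])
v9: WRITE a=20  (a history now [(9, 20)])
v10: WRITE e=20  (e history now [(10, 20)])
v11: WRITE c=34  (c history now [(6, 34), (11, 34)])
Read results in order: ['NONE', '54', '30', 'NONE']
NONE count = 2

Answer: 2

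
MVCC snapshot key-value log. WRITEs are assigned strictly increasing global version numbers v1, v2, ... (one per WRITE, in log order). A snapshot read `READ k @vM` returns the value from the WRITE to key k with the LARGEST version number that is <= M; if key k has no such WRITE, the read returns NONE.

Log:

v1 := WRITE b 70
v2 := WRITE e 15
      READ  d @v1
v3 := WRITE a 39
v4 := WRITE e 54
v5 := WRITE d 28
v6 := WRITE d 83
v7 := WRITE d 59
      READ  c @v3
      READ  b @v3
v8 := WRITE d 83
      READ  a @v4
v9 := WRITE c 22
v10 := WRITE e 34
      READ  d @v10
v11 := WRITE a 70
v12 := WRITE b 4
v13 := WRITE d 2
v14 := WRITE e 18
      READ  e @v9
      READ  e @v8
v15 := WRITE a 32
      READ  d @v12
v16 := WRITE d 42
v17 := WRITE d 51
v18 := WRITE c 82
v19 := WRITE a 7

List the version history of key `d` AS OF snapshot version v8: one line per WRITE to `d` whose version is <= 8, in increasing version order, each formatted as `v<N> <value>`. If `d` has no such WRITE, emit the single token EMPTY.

Scan writes for key=d with version <= 8:
  v1 WRITE b 70 -> skip
  v2 WRITE e 15 -> skip
  v3 WRITE a 39 -> skip
  v4 WRITE e 54 -> skip
  v5 WRITE d 28 -> keep
  v6 WRITE d 83 -> keep
  v7 WRITE d 59 -> keep
  v8 WRITE d 83 -> keep
  v9 WRITE c 22 -> skip
  v10 WRITE e 34 -> skip
  v11 WRITE a 70 -> skip
  v12 WRITE b 4 -> skip
  v13 WRITE d 2 -> drop (> snap)
  v14 WRITE e 18 -> skip
  v15 WRITE a 32 -> skip
  v16 WRITE d 42 -> drop (> snap)
  v17 WRITE d 51 -> drop (> snap)
  v18 WRITE c 82 -> skip
  v19 WRITE a 7 -> skip
Collected: [(5, 28), (6, 83), (7, 59), (8, 83)]

Answer: v5 28
v6 83
v7 59
v8 83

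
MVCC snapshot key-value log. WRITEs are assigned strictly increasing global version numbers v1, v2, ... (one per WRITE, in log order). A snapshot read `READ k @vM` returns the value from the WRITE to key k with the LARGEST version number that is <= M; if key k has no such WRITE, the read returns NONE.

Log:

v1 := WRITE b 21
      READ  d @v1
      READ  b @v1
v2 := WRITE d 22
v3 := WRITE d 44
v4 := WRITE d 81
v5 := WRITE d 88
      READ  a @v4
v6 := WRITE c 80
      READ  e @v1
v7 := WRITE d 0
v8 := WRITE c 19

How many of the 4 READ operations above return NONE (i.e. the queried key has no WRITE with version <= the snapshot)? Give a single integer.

Answer: 3

Derivation:
v1: WRITE b=21  (b history now [(1, 21)])
READ d @v1: history=[] -> no version <= 1 -> NONE
READ b @v1: history=[(1, 21)] -> pick v1 -> 21
v2: WRITE d=22  (d history now [(2, 22)])
v3: WRITE d=44  (d history now [(2, 22), (3, 44)])
v4: WRITE d=81  (d history now [(2, 22), (3, 44), (4, 81)])
v5: WRITE d=88  (d history now [(2, 22), (3, 44), (4, 81), (5, 88)])
READ a @v4: history=[] -> no version <= 4 -> NONE
v6: WRITE c=80  (c history now [(6, 80)])
READ e @v1: history=[] -> no version <= 1 -> NONE
v7: WRITE d=0  (d history now [(2, 22), (3, 44), (4, 81), (5, 88), (7, 0)])
v8: WRITE c=19  (c history now [(6, 80), (8, 19)])
Read results in order: ['NONE', '21', 'NONE', 'NONE']
NONE count = 3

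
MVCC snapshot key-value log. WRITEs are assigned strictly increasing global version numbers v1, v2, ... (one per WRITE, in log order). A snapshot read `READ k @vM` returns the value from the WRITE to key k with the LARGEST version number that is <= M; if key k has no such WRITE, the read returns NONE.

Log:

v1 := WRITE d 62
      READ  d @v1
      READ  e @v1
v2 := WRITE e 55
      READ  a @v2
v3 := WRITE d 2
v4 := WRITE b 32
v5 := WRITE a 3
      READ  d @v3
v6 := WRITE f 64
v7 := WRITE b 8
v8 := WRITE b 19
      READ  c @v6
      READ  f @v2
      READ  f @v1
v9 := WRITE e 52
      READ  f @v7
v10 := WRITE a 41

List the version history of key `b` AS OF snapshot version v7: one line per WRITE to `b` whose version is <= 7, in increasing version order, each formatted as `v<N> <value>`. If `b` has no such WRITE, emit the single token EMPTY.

Answer: v4 32
v7 8

Derivation:
Scan writes for key=b with version <= 7:
  v1 WRITE d 62 -> skip
  v2 WRITE e 55 -> skip
  v3 WRITE d 2 -> skip
  v4 WRITE b 32 -> keep
  v5 WRITE a 3 -> skip
  v6 WRITE f 64 -> skip
  v7 WRITE b 8 -> keep
  v8 WRITE b 19 -> drop (> snap)
  v9 WRITE e 52 -> skip
  v10 WRITE a 41 -> skip
Collected: [(4, 32), (7, 8)]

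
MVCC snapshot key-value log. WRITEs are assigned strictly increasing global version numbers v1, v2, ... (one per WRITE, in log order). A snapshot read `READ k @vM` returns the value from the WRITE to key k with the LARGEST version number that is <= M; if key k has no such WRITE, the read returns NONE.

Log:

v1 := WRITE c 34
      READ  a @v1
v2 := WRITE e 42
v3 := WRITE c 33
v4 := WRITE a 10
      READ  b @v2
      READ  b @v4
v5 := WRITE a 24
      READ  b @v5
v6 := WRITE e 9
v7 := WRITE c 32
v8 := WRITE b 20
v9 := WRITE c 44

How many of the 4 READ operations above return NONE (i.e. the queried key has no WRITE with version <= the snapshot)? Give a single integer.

v1: WRITE c=34  (c history now [(1, 34)])
READ a @v1: history=[] -> no version <= 1 -> NONE
v2: WRITE e=42  (e history now [(2, 42)])
v3: WRITE c=33  (c history now [(1, 34), (3, 33)])
v4: WRITE a=10  (a history now [(4, 10)])
READ b @v2: history=[] -> no version <= 2 -> NONE
READ b @v4: history=[] -> no version <= 4 -> NONE
v5: WRITE a=24  (a history now [(4, 10), (5, 24)])
READ b @v5: history=[] -> no version <= 5 -> NONE
v6: WRITE e=9  (e history now [(2, 42), (6, 9)])
v7: WRITE c=32  (c history now [(1, 34), (3, 33), (7, 32)])
v8: WRITE b=20  (b history now [(8, 20)])
v9: WRITE c=44  (c history now [(1, 34), (3, 33), (7, 32), (9, 44)])
Read results in order: ['NONE', 'NONE', 'NONE', 'NONE']
NONE count = 4

Answer: 4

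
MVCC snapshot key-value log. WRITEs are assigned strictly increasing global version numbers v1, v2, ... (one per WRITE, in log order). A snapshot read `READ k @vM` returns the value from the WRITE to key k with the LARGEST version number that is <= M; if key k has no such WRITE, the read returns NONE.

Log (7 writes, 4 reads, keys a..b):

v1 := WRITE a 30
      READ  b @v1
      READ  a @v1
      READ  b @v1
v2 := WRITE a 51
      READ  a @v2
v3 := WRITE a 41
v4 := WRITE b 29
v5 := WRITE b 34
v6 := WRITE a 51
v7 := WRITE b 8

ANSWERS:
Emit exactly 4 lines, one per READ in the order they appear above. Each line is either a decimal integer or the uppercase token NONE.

Answer: NONE
30
NONE
51

Derivation:
v1: WRITE a=30  (a history now [(1, 30)])
READ b @v1: history=[] -> no version <= 1 -> NONE
READ a @v1: history=[(1, 30)] -> pick v1 -> 30
READ b @v1: history=[] -> no version <= 1 -> NONE
v2: WRITE a=51  (a history now [(1, 30), (2, 51)])
READ a @v2: history=[(1, 30), (2, 51)] -> pick v2 -> 51
v3: WRITE a=41  (a history now [(1, 30), (2, 51), (3, 41)])
v4: WRITE b=29  (b history now [(4, 29)])
v5: WRITE b=34  (b history now [(4, 29), (5, 34)])
v6: WRITE a=51  (a history now [(1, 30), (2, 51), (3, 41), (6, 51)])
v7: WRITE b=8  (b history now [(4, 29), (5, 34), (7, 8)])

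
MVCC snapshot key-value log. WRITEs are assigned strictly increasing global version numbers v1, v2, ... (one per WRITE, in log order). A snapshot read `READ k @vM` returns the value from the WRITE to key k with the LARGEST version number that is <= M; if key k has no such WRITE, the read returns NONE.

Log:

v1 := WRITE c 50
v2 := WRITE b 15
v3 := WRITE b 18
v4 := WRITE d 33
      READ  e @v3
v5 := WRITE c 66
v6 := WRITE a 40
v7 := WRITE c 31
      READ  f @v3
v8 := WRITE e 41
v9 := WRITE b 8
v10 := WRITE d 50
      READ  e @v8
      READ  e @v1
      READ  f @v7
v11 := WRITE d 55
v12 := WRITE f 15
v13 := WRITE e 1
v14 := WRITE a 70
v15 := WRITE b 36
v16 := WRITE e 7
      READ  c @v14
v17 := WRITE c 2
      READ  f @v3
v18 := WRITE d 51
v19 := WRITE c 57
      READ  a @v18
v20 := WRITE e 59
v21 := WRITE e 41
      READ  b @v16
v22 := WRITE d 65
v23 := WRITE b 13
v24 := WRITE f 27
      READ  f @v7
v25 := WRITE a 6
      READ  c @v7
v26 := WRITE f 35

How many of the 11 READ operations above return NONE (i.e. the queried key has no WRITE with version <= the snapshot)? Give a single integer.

Answer: 6

Derivation:
v1: WRITE c=50  (c history now [(1, 50)])
v2: WRITE b=15  (b history now [(2, 15)])
v3: WRITE b=18  (b history now [(2, 15), (3, 18)])
v4: WRITE d=33  (d history now [(4, 33)])
READ e @v3: history=[] -> no version <= 3 -> NONE
v5: WRITE c=66  (c history now [(1, 50), (5, 66)])
v6: WRITE a=40  (a history now [(6, 40)])
v7: WRITE c=31  (c history now [(1, 50), (5, 66), (7, 31)])
READ f @v3: history=[] -> no version <= 3 -> NONE
v8: WRITE e=41  (e history now [(8, 41)])
v9: WRITE b=8  (b history now [(2, 15), (3, 18), (9, 8)])
v10: WRITE d=50  (d history now [(4, 33), (10, 50)])
READ e @v8: history=[(8, 41)] -> pick v8 -> 41
READ e @v1: history=[(8, 41)] -> no version <= 1 -> NONE
READ f @v7: history=[] -> no version <= 7 -> NONE
v11: WRITE d=55  (d history now [(4, 33), (10, 50), (11, 55)])
v12: WRITE f=15  (f history now [(12, 15)])
v13: WRITE e=1  (e history now [(8, 41), (13, 1)])
v14: WRITE a=70  (a history now [(6, 40), (14, 70)])
v15: WRITE b=36  (b history now [(2, 15), (3, 18), (9, 8), (15, 36)])
v16: WRITE e=7  (e history now [(8, 41), (13, 1), (16, 7)])
READ c @v14: history=[(1, 50), (5, 66), (7, 31)] -> pick v7 -> 31
v17: WRITE c=2  (c history now [(1, 50), (5, 66), (7, 31), (17, 2)])
READ f @v3: history=[(12, 15)] -> no version <= 3 -> NONE
v18: WRITE d=51  (d history now [(4, 33), (10, 50), (11, 55), (18, 51)])
v19: WRITE c=57  (c history now [(1, 50), (5, 66), (7, 31), (17, 2), (19, 57)])
READ a @v18: history=[(6, 40), (14, 70)] -> pick v14 -> 70
v20: WRITE e=59  (e history now [(8, 41), (13, 1), (16, 7), (20, 59)])
v21: WRITE e=41  (e history now [(8, 41), (13, 1), (16, 7), (20, 59), (21, 41)])
READ b @v16: history=[(2, 15), (3, 18), (9, 8), (15, 36)] -> pick v15 -> 36
v22: WRITE d=65  (d history now [(4, 33), (10, 50), (11, 55), (18, 51), (22, 65)])
v23: WRITE b=13  (b history now [(2, 15), (3, 18), (9, 8), (15, 36), (23, 13)])
v24: WRITE f=27  (f history now [(12, 15), (24, 27)])
READ f @v7: history=[(12, 15), (24, 27)] -> no version <= 7 -> NONE
v25: WRITE a=6  (a history now [(6, 40), (14, 70), (25, 6)])
READ c @v7: history=[(1, 50), (5, 66), (7, 31), (17, 2), (19, 57)] -> pick v7 -> 31
v26: WRITE f=35  (f history now [(12, 15), (24, 27), (26, 35)])
Read results in order: ['NONE', 'NONE', '41', 'NONE', 'NONE', '31', 'NONE', '70', '36', 'NONE', '31']
NONE count = 6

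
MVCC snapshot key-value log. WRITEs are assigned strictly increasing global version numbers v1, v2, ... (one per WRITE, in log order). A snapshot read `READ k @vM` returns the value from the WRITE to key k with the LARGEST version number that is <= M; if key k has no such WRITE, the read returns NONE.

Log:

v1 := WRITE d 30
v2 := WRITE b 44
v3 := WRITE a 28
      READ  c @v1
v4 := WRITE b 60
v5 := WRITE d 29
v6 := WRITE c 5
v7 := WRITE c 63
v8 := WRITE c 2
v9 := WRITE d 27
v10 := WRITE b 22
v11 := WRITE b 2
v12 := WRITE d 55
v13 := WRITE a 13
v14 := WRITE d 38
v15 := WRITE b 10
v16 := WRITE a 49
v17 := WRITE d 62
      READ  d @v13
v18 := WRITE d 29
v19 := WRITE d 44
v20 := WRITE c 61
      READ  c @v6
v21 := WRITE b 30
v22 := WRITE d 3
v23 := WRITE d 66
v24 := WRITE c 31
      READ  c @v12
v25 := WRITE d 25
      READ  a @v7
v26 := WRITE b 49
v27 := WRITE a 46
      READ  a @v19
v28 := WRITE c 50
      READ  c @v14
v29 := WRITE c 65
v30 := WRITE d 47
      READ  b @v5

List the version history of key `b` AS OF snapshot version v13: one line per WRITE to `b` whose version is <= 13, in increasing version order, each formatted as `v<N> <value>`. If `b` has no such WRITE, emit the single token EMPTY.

Scan writes for key=b with version <= 13:
  v1 WRITE d 30 -> skip
  v2 WRITE b 44 -> keep
  v3 WRITE a 28 -> skip
  v4 WRITE b 60 -> keep
  v5 WRITE d 29 -> skip
  v6 WRITE c 5 -> skip
  v7 WRITE c 63 -> skip
  v8 WRITE c 2 -> skip
  v9 WRITE d 27 -> skip
  v10 WRITE b 22 -> keep
  v11 WRITE b 2 -> keep
  v12 WRITE d 55 -> skip
  v13 WRITE a 13 -> skip
  v14 WRITE d 38 -> skip
  v15 WRITE b 10 -> drop (> snap)
  v16 WRITE a 49 -> skip
  v17 WRITE d 62 -> skip
  v18 WRITE d 29 -> skip
  v19 WRITE d 44 -> skip
  v20 WRITE c 61 -> skip
  v21 WRITE b 30 -> drop (> snap)
  v22 WRITE d 3 -> skip
  v23 WRITE d 66 -> skip
  v24 WRITE c 31 -> skip
  v25 WRITE d 25 -> skip
  v26 WRITE b 49 -> drop (> snap)
  v27 WRITE a 46 -> skip
  v28 WRITE c 50 -> skip
  v29 WRITE c 65 -> skip
  v30 WRITE d 47 -> skip
Collected: [(2, 44), (4, 60), (10, 22), (11, 2)]

Answer: v2 44
v4 60
v10 22
v11 2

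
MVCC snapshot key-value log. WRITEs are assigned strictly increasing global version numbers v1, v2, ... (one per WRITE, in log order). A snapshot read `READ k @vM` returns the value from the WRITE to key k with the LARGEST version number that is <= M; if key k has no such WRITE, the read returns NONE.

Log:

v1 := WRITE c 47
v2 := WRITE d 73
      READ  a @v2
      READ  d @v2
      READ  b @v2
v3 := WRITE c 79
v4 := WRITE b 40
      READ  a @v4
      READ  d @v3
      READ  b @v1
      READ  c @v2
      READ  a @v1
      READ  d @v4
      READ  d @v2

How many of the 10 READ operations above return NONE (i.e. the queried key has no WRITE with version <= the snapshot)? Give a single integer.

Answer: 5

Derivation:
v1: WRITE c=47  (c history now [(1, 47)])
v2: WRITE d=73  (d history now [(2, 73)])
READ a @v2: history=[] -> no version <= 2 -> NONE
READ d @v2: history=[(2, 73)] -> pick v2 -> 73
READ b @v2: history=[] -> no version <= 2 -> NONE
v3: WRITE c=79  (c history now [(1, 47), (3, 79)])
v4: WRITE b=40  (b history now [(4, 40)])
READ a @v4: history=[] -> no version <= 4 -> NONE
READ d @v3: history=[(2, 73)] -> pick v2 -> 73
READ b @v1: history=[(4, 40)] -> no version <= 1 -> NONE
READ c @v2: history=[(1, 47), (3, 79)] -> pick v1 -> 47
READ a @v1: history=[] -> no version <= 1 -> NONE
READ d @v4: history=[(2, 73)] -> pick v2 -> 73
READ d @v2: history=[(2, 73)] -> pick v2 -> 73
Read results in order: ['NONE', '73', 'NONE', 'NONE', '73', 'NONE', '47', 'NONE', '73', '73']
NONE count = 5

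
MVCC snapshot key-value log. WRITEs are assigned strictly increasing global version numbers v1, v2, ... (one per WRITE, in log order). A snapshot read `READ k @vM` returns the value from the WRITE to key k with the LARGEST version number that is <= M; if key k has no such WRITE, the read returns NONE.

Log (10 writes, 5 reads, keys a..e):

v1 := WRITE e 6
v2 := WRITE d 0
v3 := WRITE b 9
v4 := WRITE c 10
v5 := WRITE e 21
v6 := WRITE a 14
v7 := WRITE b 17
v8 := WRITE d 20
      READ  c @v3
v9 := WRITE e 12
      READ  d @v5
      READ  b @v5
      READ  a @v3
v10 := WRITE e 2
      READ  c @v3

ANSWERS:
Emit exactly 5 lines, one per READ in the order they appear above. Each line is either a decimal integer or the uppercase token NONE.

Answer: NONE
0
9
NONE
NONE

Derivation:
v1: WRITE e=6  (e history now [(1, 6)])
v2: WRITE d=0  (d history now [(2, 0)])
v3: WRITE b=9  (b history now [(3, 9)])
v4: WRITE c=10  (c history now [(4, 10)])
v5: WRITE e=21  (e history now [(1, 6), (5, 21)])
v6: WRITE a=14  (a history now [(6, 14)])
v7: WRITE b=17  (b history now [(3, 9), (7, 17)])
v8: WRITE d=20  (d history now [(2, 0), (8, 20)])
READ c @v3: history=[(4, 10)] -> no version <= 3 -> NONE
v9: WRITE e=12  (e history now [(1, 6), (5, 21), (9, 12)])
READ d @v5: history=[(2, 0), (8, 20)] -> pick v2 -> 0
READ b @v5: history=[(3, 9), (7, 17)] -> pick v3 -> 9
READ a @v3: history=[(6, 14)] -> no version <= 3 -> NONE
v10: WRITE e=2  (e history now [(1, 6), (5, 21), (9, 12), (10, 2)])
READ c @v3: history=[(4, 10)] -> no version <= 3 -> NONE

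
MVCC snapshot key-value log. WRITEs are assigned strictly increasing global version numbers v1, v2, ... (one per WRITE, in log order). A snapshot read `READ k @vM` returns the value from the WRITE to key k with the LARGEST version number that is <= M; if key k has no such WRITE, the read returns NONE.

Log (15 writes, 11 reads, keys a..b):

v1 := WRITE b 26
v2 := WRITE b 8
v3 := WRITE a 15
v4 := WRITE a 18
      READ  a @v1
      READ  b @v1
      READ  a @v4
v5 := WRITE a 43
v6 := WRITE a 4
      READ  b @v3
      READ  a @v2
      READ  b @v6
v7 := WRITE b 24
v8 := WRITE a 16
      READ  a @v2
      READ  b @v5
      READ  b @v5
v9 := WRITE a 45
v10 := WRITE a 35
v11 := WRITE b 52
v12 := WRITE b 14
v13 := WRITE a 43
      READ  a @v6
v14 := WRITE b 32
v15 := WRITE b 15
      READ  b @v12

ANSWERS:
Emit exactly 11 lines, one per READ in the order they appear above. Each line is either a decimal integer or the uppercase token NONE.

v1: WRITE b=26  (b history now [(1, 26)])
v2: WRITE b=8  (b history now [(1, 26), (2, 8)])
v3: WRITE a=15  (a history now [(3, 15)])
v4: WRITE a=18  (a history now [(3, 15), (4, 18)])
READ a @v1: history=[(3, 15), (4, 18)] -> no version <= 1 -> NONE
READ b @v1: history=[(1, 26), (2, 8)] -> pick v1 -> 26
READ a @v4: history=[(3, 15), (4, 18)] -> pick v4 -> 18
v5: WRITE a=43  (a history now [(3, 15), (4, 18), (5, 43)])
v6: WRITE a=4  (a history now [(3, 15), (4, 18), (5, 43), (6, 4)])
READ b @v3: history=[(1, 26), (2, 8)] -> pick v2 -> 8
READ a @v2: history=[(3, 15), (4, 18), (5, 43), (6, 4)] -> no version <= 2 -> NONE
READ b @v6: history=[(1, 26), (2, 8)] -> pick v2 -> 8
v7: WRITE b=24  (b history now [(1, 26), (2, 8), (7, 24)])
v8: WRITE a=16  (a history now [(3, 15), (4, 18), (5, 43), (6, 4), (8, 16)])
READ a @v2: history=[(3, 15), (4, 18), (5, 43), (6, 4), (8, 16)] -> no version <= 2 -> NONE
READ b @v5: history=[(1, 26), (2, 8), (7, 24)] -> pick v2 -> 8
READ b @v5: history=[(1, 26), (2, 8), (7, 24)] -> pick v2 -> 8
v9: WRITE a=45  (a history now [(3, 15), (4, 18), (5, 43), (6, 4), (8, 16), (9, 45)])
v10: WRITE a=35  (a history now [(3, 15), (4, 18), (5, 43), (6, 4), (8, 16), (9, 45), (10, 35)])
v11: WRITE b=52  (b history now [(1, 26), (2, 8), (7, 24), (11, 52)])
v12: WRITE b=14  (b history now [(1, 26), (2, 8), (7, 24), (11, 52), (12, 14)])
v13: WRITE a=43  (a history now [(3, 15), (4, 18), (5, 43), (6, 4), (8, 16), (9, 45), (10, 35), (13, 43)])
READ a @v6: history=[(3, 15), (4, 18), (5, 43), (6, 4), (8, 16), (9, 45), (10, 35), (13, 43)] -> pick v6 -> 4
v14: WRITE b=32  (b history now [(1, 26), (2, 8), (7, 24), (11, 52), (12, 14), (14, 32)])
v15: WRITE b=15  (b history now [(1, 26), (2, 8), (7, 24), (11, 52), (12, 14), (14, 32), (15, 15)])
READ b @v12: history=[(1, 26), (2, 8), (7, 24), (11, 52), (12, 14), (14, 32), (15, 15)] -> pick v12 -> 14

Answer: NONE
26
18
8
NONE
8
NONE
8
8
4
14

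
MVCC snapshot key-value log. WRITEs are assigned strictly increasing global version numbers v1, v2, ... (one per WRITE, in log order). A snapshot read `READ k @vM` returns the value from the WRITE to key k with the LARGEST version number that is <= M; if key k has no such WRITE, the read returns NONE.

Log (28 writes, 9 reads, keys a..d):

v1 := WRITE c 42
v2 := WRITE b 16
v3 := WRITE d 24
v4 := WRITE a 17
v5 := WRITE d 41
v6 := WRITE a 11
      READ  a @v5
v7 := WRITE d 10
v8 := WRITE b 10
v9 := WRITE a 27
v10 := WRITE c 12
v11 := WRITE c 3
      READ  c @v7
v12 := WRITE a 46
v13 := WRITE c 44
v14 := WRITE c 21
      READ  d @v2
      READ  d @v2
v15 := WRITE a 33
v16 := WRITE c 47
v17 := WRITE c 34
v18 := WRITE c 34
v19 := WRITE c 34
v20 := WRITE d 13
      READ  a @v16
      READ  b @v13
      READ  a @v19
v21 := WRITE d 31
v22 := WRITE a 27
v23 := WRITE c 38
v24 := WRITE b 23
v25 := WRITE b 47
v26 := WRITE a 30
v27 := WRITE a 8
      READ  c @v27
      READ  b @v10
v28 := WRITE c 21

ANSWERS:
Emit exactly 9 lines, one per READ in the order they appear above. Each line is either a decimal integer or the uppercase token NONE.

Answer: 17
42
NONE
NONE
33
10
33
38
10

Derivation:
v1: WRITE c=42  (c history now [(1, 42)])
v2: WRITE b=16  (b history now [(2, 16)])
v3: WRITE d=24  (d history now [(3, 24)])
v4: WRITE a=17  (a history now [(4, 17)])
v5: WRITE d=41  (d history now [(3, 24), (5, 41)])
v6: WRITE a=11  (a history now [(4, 17), (6, 11)])
READ a @v5: history=[(4, 17), (6, 11)] -> pick v4 -> 17
v7: WRITE d=10  (d history now [(3, 24), (5, 41), (7, 10)])
v8: WRITE b=10  (b history now [(2, 16), (8, 10)])
v9: WRITE a=27  (a history now [(4, 17), (6, 11), (9, 27)])
v10: WRITE c=12  (c history now [(1, 42), (10, 12)])
v11: WRITE c=3  (c history now [(1, 42), (10, 12), (11, 3)])
READ c @v7: history=[(1, 42), (10, 12), (11, 3)] -> pick v1 -> 42
v12: WRITE a=46  (a history now [(4, 17), (6, 11), (9, 27), (12, 46)])
v13: WRITE c=44  (c history now [(1, 42), (10, 12), (11, 3), (13, 44)])
v14: WRITE c=21  (c history now [(1, 42), (10, 12), (11, 3), (13, 44), (14, 21)])
READ d @v2: history=[(3, 24), (5, 41), (7, 10)] -> no version <= 2 -> NONE
READ d @v2: history=[(3, 24), (5, 41), (7, 10)] -> no version <= 2 -> NONE
v15: WRITE a=33  (a history now [(4, 17), (6, 11), (9, 27), (12, 46), (15, 33)])
v16: WRITE c=47  (c history now [(1, 42), (10, 12), (11, 3), (13, 44), (14, 21), (16, 47)])
v17: WRITE c=34  (c history now [(1, 42), (10, 12), (11, 3), (13, 44), (14, 21), (16, 47), (17, 34)])
v18: WRITE c=34  (c history now [(1, 42), (10, 12), (11, 3), (13, 44), (14, 21), (16, 47), (17, 34), (18, 34)])
v19: WRITE c=34  (c history now [(1, 42), (10, 12), (11, 3), (13, 44), (14, 21), (16, 47), (17, 34), (18, 34), (19, 34)])
v20: WRITE d=13  (d history now [(3, 24), (5, 41), (7, 10), (20, 13)])
READ a @v16: history=[(4, 17), (6, 11), (9, 27), (12, 46), (15, 33)] -> pick v15 -> 33
READ b @v13: history=[(2, 16), (8, 10)] -> pick v8 -> 10
READ a @v19: history=[(4, 17), (6, 11), (9, 27), (12, 46), (15, 33)] -> pick v15 -> 33
v21: WRITE d=31  (d history now [(3, 24), (5, 41), (7, 10), (20, 13), (21, 31)])
v22: WRITE a=27  (a history now [(4, 17), (6, 11), (9, 27), (12, 46), (15, 33), (22, 27)])
v23: WRITE c=38  (c history now [(1, 42), (10, 12), (11, 3), (13, 44), (14, 21), (16, 47), (17, 34), (18, 34), (19, 34), (23, 38)])
v24: WRITE b=23  (b history now [(2, 16), (8, 10), (24, 23)])
v25: WRITE b=47  (b history now [(2, 16), (8, 10), (24, 23), (25, 47)])
v26: WRITE a=30  (a history now [(4, 17), (6, 11), (9, 27), (12, 46), (15, 33), (22, 27), (26, 30)])
v27: WRITE a=8  (a history now [(4, 17), (6, 11), (9, 27), (12, 46), (15, 33), (22, 27), (26, 30), (27, 8)])
READ c @v27: history=[(1, 42), (10, 12), (11, 3), (13, 44), (14, 21), (16, 47), (17, 34), (18, 34), (19, 34), (23, 38)] -> pick v23 -> 38
READ b @v10: history=[(2, 16), (8, 10), (24, 23), (25, 47)] -> pick v8 -> 10
v28: WRITE c=21  (c history now [(1, 42), (10, 12), (11, 3), (13, 44), (14, 21), (16, 47), (17, 34), (18, 34), (19, 34), (23, 38), (28, 21)])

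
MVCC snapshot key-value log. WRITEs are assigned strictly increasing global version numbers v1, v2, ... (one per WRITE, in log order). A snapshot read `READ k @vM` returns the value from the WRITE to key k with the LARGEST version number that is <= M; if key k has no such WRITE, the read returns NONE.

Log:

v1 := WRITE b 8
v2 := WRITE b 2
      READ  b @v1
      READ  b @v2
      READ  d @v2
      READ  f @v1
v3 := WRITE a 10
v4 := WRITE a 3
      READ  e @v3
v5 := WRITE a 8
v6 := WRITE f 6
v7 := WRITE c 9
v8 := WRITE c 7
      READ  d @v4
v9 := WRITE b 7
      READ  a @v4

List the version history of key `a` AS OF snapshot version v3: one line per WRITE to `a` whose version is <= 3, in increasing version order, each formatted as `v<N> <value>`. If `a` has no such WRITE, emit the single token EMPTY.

Answer: v3 10

Derivation:
Scan writes for key=a with version <= 3:
  v1 WRITE b 8 -> skip
  v2 WRITE b 2 -> skip
  v3 WRITE a 10 -> keep
  v4 WRITE a 3 -> drop (> snap)
  v5 WRITE a 8 -> drop (> snap)
  v6 WRITE f 6 -> skip
  v7 WRITE c 9 -> skip
  v8 WRITE c 7 -> skip
  v9 WRITE b 7 -> skip
Collected: [(3, 10)]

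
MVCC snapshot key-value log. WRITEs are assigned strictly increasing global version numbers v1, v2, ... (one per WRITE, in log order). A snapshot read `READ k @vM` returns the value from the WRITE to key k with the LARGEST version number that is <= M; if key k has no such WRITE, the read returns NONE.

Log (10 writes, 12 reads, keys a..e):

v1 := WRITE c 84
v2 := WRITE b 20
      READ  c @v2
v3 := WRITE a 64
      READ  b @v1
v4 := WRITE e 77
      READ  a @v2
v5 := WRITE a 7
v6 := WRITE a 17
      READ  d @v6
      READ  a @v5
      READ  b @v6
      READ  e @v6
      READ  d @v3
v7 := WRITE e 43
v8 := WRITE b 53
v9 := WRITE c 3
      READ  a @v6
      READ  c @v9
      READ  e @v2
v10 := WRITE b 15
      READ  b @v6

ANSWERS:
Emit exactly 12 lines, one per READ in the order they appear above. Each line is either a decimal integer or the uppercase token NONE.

Answer: 84
NONE
NONE
NONE
7
20
77
NONE
17
3
NONE
20

Derivation:
v1: WRITE c=84  (c history now [(1, 84)])
v2: WRITE b=20  (b history now [(2, 20)])
READ c @v2: history=[(1, 84)] -> pick v1 -> 84
v3: WRITE a=64  (a history now [(3, 64)])
READ b @v1: history=[(2, 20)] -> no version <= 1 -> NONE
v4: WRITE e=77  (e history now [(4, 77)])
READ a @v2: history=[(3, 64)] -> no version <= 2 -> NONE
v5: WRITE a=7  (a history now [(3, 64), (5, 7)])
v6: WRITE a=17  (a history now [(3, 64), (5, 7), (6, 17)])
READ d @v6: history=[] -> no version <= 6 -> NONE
READ a @v5: history=[(3, 64), (5, 7), (6, 17)] -> pick v5 -> 7
READ b @v6: history=[(2, 20)] -> pick v2 -> 20
READ e @v6: history=[(4, 77)] -> pick v4 -> 77
READ d @v3: history=[] -> no version <= 3 -> NONE
v7: WRITE e=43  (e history now [(4, 77), (7, 43)])
v8: WRITE b=53  (b history now [(2, 20), (8, 53)])
v9: WRITE c=3  (c history now [(1, 84), (9, 3)])
READ a @v6: history=[(3, 64), (5, 7), (6, 17)] -> pick v6 -> 17
READ c @v9: history=[(1, 84), (9, 3)] -> pick v9 -> 3
READ e @v2: history=[(4, 77), (7, 43)] -> no version <= 2 -> NONE
v10: WRITE b=15  (b history now [(2, 20), (8, 53), (10, 15)])
READ b @v6: history=[(2, 20), (8, 53), (10, 15)] -> pick v2 -> 20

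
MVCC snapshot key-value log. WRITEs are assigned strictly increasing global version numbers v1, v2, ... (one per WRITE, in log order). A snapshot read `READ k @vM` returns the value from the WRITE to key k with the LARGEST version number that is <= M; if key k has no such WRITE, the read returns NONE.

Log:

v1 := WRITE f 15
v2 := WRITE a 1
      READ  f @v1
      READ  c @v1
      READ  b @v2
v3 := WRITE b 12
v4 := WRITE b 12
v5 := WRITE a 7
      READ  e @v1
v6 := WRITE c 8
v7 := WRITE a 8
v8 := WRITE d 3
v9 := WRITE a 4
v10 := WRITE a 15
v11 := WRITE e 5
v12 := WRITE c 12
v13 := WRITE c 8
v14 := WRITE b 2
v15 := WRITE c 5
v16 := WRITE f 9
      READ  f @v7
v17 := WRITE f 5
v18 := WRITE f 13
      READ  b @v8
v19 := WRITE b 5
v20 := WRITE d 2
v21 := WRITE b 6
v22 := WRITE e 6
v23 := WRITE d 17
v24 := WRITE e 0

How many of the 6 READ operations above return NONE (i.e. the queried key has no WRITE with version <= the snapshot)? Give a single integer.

Answer: 3

Derivation:
v1: WRITE f=15  (f history now [(1, 15)])
v2: WRITE a=1  (a history now [(2, 1)])
READ f @v1: history=[(1, 15)] -> pick v1 -> 15
READ c @v1: history=[] -> no version <= 1 -> NONE
READ b @v2: history=[] -> no version <= 2 -> NONE
v3: WRITE b=12  (b history now [(3, 12)])
v4: WRITE b=12  (b history now [(3, 12), (4, 12)])
v5: WRITE a=7  (a history now [(2, 1), (5, 7)])
READ e @v1: history=[] -> no version <= 1 -> NONE
v6: WRITE c=8  (c history now [(6, 8)])
v7: WRITE a=8  (a history now [(2, 1), (5, 7), (7, 8)])
v8: WRITE d=3  (d history now [(8, 3)])
v9: WRITE a=4  (a history now [(2, 1), (5, 7), (7, 8), (9, 4)])
v10: WRITE a=15  (a history now [(2, 1), (5, 7), (7, 8), (9, 4), (10, 15)])
v11: WRITE e=5  (e history now [(11, 5)])
v12: WRITE c=12  (c history now [(6, 8), (12, 12)])
v13: WRITE c=8  (c history now [(6, 8), (12, 12), (13, 8)])
v14: WRITE b=2  (b history now [(3, 12), (4, 12), (14, 2)])
v15: WRITE c=5  (c history now [(6, 8), (12, 12), (13, 8), (15, 5)])
v16: WRITE f=9  (f history now [(1, 15), (16, 9)])
READ f @v7: history=[(1, 15), (16, 9)] -> pick v1 -> 15
v17: WRITE f=5  (f history now [(1, 15), (16, 9), (17, 5)])
v18: WRITE f=13  (f history now [(1, 15), (16, 9), (17, 5), (18, 13)])
READ b @v8: history=[(3, 12), (4, 12), (14, 2)] -> pick v4 -> 12
v19: WRITE b=5  (b history now [(3, 12), (4, 12), (14, 2), (19, 5)])
v20: WRITE d=2  (d history now [(8, 3), (20, 2)])
v21: WRITE b=6  (b history now [(3, 12), (4, 12), (14, 2), (19, 5), (21, 6)])
v22: WRITE e=6  (e history now [(11, 5), (22, 6)])
v23: WRITE d=17  (d history now [(8, 3), (20, 2), (23, 17)])
v24: WRITE e=0  (e history now [(11, 5), (22, 6), (24, 0)])
Read results in order: ['15', 'NONE', 'NONE', 'NONE', '15', '12']
NONE count = 3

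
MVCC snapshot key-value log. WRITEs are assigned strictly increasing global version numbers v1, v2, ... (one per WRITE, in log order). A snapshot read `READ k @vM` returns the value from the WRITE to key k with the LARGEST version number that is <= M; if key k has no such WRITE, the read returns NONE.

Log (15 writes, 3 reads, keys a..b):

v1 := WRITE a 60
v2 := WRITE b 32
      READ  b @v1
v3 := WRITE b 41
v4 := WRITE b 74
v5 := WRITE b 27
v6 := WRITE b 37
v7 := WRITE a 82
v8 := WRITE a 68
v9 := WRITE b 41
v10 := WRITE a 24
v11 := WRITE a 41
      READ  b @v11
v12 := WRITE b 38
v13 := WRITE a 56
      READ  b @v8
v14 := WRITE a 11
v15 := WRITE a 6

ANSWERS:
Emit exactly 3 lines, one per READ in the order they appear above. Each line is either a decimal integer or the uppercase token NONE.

v1: WRITE a=60  (a history now [(1, 60)])
v2: WRITE b=32  (b history now [(2, 32)])
READ b @v1: history=[(2, 32)] -> no version <= 1 -> NONE
v3: WRITE b=41  (b history now [(2, 32), (3, 41)])
v4: WRITE b=74  (b history now [(2, 32), (3, 41), (4, 74)])
v5: WRITE b=27  (b history now [(2, 32), (3, 41), (4, 74), (5, 27)])
v6: WRITE b=37  (b history now [(2, 32), (3, 41), (4, 74), (5, 27), (6, 37)])
v7: WRITE a=82  (a history now [(1, 60), (7, 82)])
v8: WRITE a=68  (a history now [(1, 60), (7, 82), (8, 68)])
v9: WRITE b=41  (b history now [(2, 32), (3, 41), (4, 74), (5, 27), (6, 37), (9, 41)])
v10: WRITE a=24  (a history now [(1, 60), (7, 82), (8, 68), (10, 24)])
v11: WRITE a=41  (a history now [(1, 60), (7, 82), (8, 68), (10, 24), (11, 41)])
READ b @v11: history=[(2, 32), (3, 41), (4, 74), (5, 27), (6, 37), (9, 41)] -> pick v9 -> 41
v12: WRITE b=38  (b history now [(2, 32), (3, 41), (4, 74), (5, 27), (6, 37), (9, 41), (12, 38)])
v13: WRITE a=56  (a history now [(1, 60), (7, 82), (8, 68), (10, 24), (11, 41), (13, 56)])
READ b @v8: history=[(2, 32), (3, 41), (4, 74), (5, 27), (6, 37), (9, 41), (12, 38)] -> pick v6 -> 37
v14: WRITE a=11  (a history now [(1, 60), (7, 82), (8, 68), (10, 24), (11, 41), (13, 56), (14, 11)])
v15: WRITE a=6  (a history now [(1, 60), (7, 82), (8, 68), (10, 24), (11, 41), (13, 56), (14, 11), (15, 6)])

Answer: NONE
41
37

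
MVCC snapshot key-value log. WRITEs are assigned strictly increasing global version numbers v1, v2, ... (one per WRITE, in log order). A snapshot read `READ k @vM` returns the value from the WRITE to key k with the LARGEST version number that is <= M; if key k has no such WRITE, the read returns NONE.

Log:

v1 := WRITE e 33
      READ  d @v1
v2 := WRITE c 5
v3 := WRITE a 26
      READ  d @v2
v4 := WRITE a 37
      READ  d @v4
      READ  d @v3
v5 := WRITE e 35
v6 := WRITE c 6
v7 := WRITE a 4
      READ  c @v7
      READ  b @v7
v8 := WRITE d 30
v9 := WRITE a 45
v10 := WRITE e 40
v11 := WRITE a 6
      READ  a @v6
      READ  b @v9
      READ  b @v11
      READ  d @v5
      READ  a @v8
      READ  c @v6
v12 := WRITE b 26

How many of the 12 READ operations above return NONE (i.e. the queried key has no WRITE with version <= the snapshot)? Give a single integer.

v1: WRITE e=33  (e history now [(1, 33)])
READ d @v1: history=[] -> no version <= 1 -> NONE
v2: WRITE c=5  (c history now [(2, 5)])
v3: WRITE a=26  (a history now [(3, 26)])
READ d @v2: history=[] -> no version <= 2 -> NONE
v4: WRITE a=37  (a history now [(3, 26), (4, 37)])
READ d @v4: history=[] -> no version <= 4 -> NONE
READ d @v3: history=[] -> no version <= 3 -> NONE
v5: WRITE e=35  (e history now [(1, 33), (5, 35)])
v6: WRITE c=6  (c history now [(2, 5), (6, 6)])
v7: WRITE a=4  (a history now [(3, 26), (4, 37), (7, 4)])
READ c @v7: history=[(2, 5), (6, 6)] -> pick v6 -> 6
READ b @v7: history=[] -> no version <= 7 -> NONE
v8: WRITE d=30  (d history now [(8, 30)])
v9: WRITE a=45  (a history now [(3, 26), (4, 37), (7, 4), (9, 45)])
v10: WRITE e=40  (e history now [(1, 33), (5, 35), (10, 40)])
v11: WRITE a=6  (a history now [(3, 26), (4, 37), (7, 4), (9, 45), (11, 6)])
READ a @v6: history=[(3, 26), (4, 37), (7, 4), (9, 45), (11, 6)] -> pick v4 -> 37
READ b @v9: history=[] -> no version <= 9 -> NONE
READ b @v11: history=[] -> no version <= 11 -> NONE
READ d @v5: history=[(8, 30)] -> no version <= 5 -> NONE
READ a @v8: history=[(3, 26), (4, 37), (7, 4), (9, 45), (11, 6)] -> pick v7 -> 4
READ c @v6: history=[(2, 5), (6, 6)] -> pick v6 -> 6
v12: WRITE b=26  (b history now [(12, 26)])
Read results in order: ['NONE', 'NONE', 'NONE', 'NONE', '6', 'NONE', '37', 'NONE', 'NONE', 'NONE', '4', '6']
NONE count = 8

Answer: 8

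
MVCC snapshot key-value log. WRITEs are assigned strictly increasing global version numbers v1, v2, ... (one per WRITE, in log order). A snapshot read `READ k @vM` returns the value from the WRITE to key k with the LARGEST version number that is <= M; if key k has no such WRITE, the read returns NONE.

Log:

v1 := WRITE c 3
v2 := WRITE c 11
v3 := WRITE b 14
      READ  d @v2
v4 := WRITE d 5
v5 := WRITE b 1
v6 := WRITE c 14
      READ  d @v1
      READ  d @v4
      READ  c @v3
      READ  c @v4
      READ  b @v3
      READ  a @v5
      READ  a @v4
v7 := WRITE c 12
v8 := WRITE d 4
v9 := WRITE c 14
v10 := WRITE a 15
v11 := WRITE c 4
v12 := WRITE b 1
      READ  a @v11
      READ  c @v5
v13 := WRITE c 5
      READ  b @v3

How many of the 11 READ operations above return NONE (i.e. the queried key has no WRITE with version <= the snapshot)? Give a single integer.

v1: WRITE c=3  (c history now [(1, 3)])
v2: WRITE c=11  (c history now [(1, 3), (2, 11)])
v3: WRITE b=14  (b history now [(3, 14)])
READ d @v2: history=[] -> no version <= 2 -> NONE
v4: WRITE d=5  (d history now [(4, 5)])
v5: WRITE b=1  (b history now [(3, 14), (5, 1)])
v6: WRITE c=14  (c history now [(1, 3), (2, 11), (6, 14)])
READ d @v1: history=[(4, 5)] -> no version <= 1 -> NONE
READ d @v4: history=[(4, 5)] -> pick v4 -> 5
READ c @v3: history=[(1, 3), (2, 11), (6, 14)] -> pick v2 -> 11
READ c @v4: history=[(1, 3), (2, 11), (6, 14)] -> pick v2 -> 11
READ b @v3: history=[(3, 14), (5, 1)] -> pick v3 -> 14
READ a @v5: history=[] -> no version <= 5 -> NONE
READ a @v4: history=[] -> no version <= 4 -> NONE
v7: WRITE c=12  (c history now [(1, 3), (2, 11), (6, 14), (7, 12)])
v8: WRITE d=4  (d history now [(4, 5), (8, 4)])
v9: WRITE c=14  (c history now [(1, 3), (2, 11), (6, 14), (7, 12), (9, 14)])
v10: WRITE a=15  (a history now [(10, 15)])
v11: WRITE c=4  (c history now [(1, 3), (2, 11), (6, 14), (7, 12), (9, 14), (11, 4)])
v12: WRITE b=1  (b history now [(3, 14), (5, 1), (12, 1)])
READ a @v11: history=[(10, 15)] -> pick v10 -> 15
READ c @v5: history=[(1, 3), (2, 11), (6, 14), (7, 12), (9, 14), (11, 4)] -> pick v2 -> 11
v13: WRITE c=5  (c history now [(1, 3), (2, 11), (6, 14), (7, 12), (9, 14), (11, 4), (13, 5)])
READ b @v3: history=[(3, 14), (5, 1), (12, 1)] -> pick v3 -> 14
Read results in order: ['NONE', 'NONE', '5', '11', '11', '14', 'NONE', 'NONE', '15', '11', '14']
NONE count = 4

Answer: 4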